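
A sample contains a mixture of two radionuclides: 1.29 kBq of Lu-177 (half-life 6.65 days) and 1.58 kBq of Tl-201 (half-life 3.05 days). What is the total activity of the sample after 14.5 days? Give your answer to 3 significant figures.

0.343 kBq

Lu-177: 1.29 × (1/2)^(14.5/6.65) = 1.29 × (1/2)^2.1805 ≈ 0.28458 kBq.
Tl-201: 1.58 × (1/2)^(14.5/3.05) = 1.58 × (1/2)^4.7541 ≈ 0.058551 kBq.
Total = 0.28458 + 0.058551 ≈ 0.34313 kBq.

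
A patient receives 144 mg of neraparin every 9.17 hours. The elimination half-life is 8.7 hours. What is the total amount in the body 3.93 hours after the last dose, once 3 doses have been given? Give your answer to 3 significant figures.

180 mg

The 3 doses were given 22.27, 13.1, 3.93 hours ago.
Total = 144·(1/2)^(22.27/8.7) + 144·(1/2)^(13.1/8.7) + 144·(1/2)^(3.93/8.7)
      = 24.423 + 50.709 + 105.29 ≈ 180.42 mg.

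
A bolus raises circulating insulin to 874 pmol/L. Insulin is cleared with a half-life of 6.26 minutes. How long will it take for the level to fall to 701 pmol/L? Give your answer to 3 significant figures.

Fraction remaining = 701/874 ≈ 0.80206.
n = log₂(874/701) = ln(1.2468)/ln 2 ≈ 0.31822 half-lives.
t = n × t½ = 0.31822 × 6.26 ≈ 1.992 minutes.

1.99 minutes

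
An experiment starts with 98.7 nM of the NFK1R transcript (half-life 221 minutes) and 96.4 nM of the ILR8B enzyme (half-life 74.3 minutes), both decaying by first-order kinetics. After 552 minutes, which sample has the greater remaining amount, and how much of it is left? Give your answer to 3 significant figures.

NFK1R transcript: 98.7 × (1/2)^2.4977 ≈ 17.475 nM.
ILR8B enzyme: 96.4 × (1/2)^7.4293 ≈ 0.55927 nM.
NFK1R transcript has more remaining, at ≈ 17.475 nM.

NFK1R transcript, 17.5 nM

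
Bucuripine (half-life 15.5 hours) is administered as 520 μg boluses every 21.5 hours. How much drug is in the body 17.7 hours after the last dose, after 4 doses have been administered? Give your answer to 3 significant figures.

The 4 doses were given 82.2, 60.7, 39.2, 17.7 hours ago.
Total = 520·(1/2)^(82.2/15.5) + 520·(1/2)^(60.7/15.5) + 520·(1/2)^(39.2/15.5) + 520·(1/2)^(17.7/15.5)
      = 13.17 + 34.445 + 90.093 + 235.64 ≈ 373.35 μg.

373 μg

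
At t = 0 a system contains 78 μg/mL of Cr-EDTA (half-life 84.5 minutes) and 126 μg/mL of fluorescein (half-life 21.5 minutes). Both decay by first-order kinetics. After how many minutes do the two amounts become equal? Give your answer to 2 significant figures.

Set 78·(1/2)^(t/84.5) = 126·(1/2)^(t/21.5).
Taking log₂: log₂(78/126) = t·(1/84.5 − 1/21.5).
log₂(0.61905) = -0.69188; 1/84.5 − 1/21.5 = -0.034677.
t = -0.69188 / -0.034677 ≈ 19.952 minutes.

20 minutes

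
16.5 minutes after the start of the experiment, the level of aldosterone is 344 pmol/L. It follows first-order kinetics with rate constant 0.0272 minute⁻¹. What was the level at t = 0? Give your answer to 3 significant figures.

539 pmol/L

t½ = ln 2 / λ = 0.69315 / 0.0272 ≈ 25.483 minutes.
Number of half-lives elapsed: n = 16.5/25.483 ≈ 0.64748.
A₀ = A × 2^n = 344 × 2^0.64748 = 344 × 1.5664 ≈ 538.85 pmol/L.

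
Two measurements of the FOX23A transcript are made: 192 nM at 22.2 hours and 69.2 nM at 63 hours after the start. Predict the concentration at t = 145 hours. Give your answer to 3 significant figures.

8.90 nM

Over Δt = 63 − 22.2 = 40.8 hours, the level fell by a factor of 192/69.2 ≈ 2.7746.
n = log₂(2.7746) ≈ 1.4723 half-lives, so t½ = 40.8/1.4723 ≈ 27.712 hours.
From t = 63 to t = 145: 69.2 × (1/2)^((145−63)/27.712) ≈ 8.8996 nM.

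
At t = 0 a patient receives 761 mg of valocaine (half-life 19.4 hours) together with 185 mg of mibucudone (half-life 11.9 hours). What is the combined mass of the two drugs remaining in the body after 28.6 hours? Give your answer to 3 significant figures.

309 mg

valocaine: 761 × (1/2)^(28.6/19.4) = 761 × (1/2)^1.4742 ≈ 273.9 mg.
mibucudone: 185 × (1/2)^(28.6/11.9) = 185 × (1/2)^2.4034 ≈ 34.969 mg.
Total = 273.9 + 34.969 ≈ 308.87 mg.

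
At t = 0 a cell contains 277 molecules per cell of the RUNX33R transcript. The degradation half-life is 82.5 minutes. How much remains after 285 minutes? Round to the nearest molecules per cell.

Number of half-lives: n = 285/82.5 ≈ 3.4545.
Remaining = 277 × (1/2)^3.4545 = 277 × 0.091218 ≈ 25.267 molecules per cell.

25 molecules per cell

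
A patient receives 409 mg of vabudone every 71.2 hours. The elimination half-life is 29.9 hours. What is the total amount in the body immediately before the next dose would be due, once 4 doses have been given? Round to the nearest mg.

97 mg

The 4 doses were given 284.8, 213.6, 142.4, 71.2 hours ago.
Total = 409·(1/2)^(284.8/29.9) + 409·(1/2)^(213.6/29.9) + 409·(1/2)^(142.4/29.9) + 409·(1/2)^(71.2/29.9)
      = 0.55512 + 2.8922 + 15.068 + 78.504 ≈ 97.019 mg.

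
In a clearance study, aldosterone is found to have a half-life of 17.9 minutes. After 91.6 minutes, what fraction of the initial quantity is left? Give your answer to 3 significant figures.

n = 91.6/17.9 ≈ 5.1173 half-lives.
Fraction remaining = (1/2)^5.1173 ≈ 0.028809.

0.0288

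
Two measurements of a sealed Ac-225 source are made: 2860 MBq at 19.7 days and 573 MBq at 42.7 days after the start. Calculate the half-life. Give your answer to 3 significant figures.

Over Δt = 42.7 − 19.7 = 23 days, the level fell by a factor of 2860/573 ≈ 4.9913.
n = log₂(4.9913) ≈ 2.3194 half-lives, so t½ = 23/2.3194 ≈ 9.9163 days.

9.92 days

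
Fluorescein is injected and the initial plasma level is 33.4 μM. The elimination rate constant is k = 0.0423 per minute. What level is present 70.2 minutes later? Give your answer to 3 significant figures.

t½ = ln 2 / k = 0.69315 / 0.0423 ≈ 16.386 minutes.
Number of half-lives: n = 70.2/16.386 ≈ 4.284.
Remaining = 33.4 × (1/2)^4.284 = 33.4 × 0.051331 ≈ 1.7145 μM.

1.71 μM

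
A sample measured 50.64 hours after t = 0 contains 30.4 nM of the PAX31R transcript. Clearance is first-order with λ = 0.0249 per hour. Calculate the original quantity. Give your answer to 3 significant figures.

t½ = ln 2 / λ = 0.69315 / 0.0249 ≈ 27.837 hours.
Number of half-lives elapsed: n = 50.64/27.837 ≈ 1.8191.
A₀ = A × 2^n = 30.4 × 2^1.8191 = 30.4 × 3.5287 ≈ 107.27 nM.

107 nM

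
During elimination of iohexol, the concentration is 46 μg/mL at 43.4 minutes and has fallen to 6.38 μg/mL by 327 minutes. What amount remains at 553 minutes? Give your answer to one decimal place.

1.3 μg/mL

Over Δt = 327 − 43.4 = 283.6 minutes, the level fell by a factor of 46/6.38 ≈ 7.21.
n = log₂(7.21) ≈ 2.85 half-lives, so t½ = 283.6/2.85 ≈ 99.509 minutes.
From t = 327 to t = 553: 6.38 × (1/2)^((553−327)/99.509) ≈ 1.3217 μg/mL.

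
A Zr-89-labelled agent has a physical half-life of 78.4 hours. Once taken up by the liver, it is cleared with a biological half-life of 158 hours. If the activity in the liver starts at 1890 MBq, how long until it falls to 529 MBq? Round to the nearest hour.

1/t_eff = 1/t_phys + 1/t_biol = 1/78.4 + 1/158 = 0.019084 per hour.
t_eff = 78.4 × 158 / (78.4 + 158) ≈ 52.399 hours.
n = log₂(1890/529) ≈ 1.837; t = 1.837 × 52.399 ≈ 96.26 hours.

96 hours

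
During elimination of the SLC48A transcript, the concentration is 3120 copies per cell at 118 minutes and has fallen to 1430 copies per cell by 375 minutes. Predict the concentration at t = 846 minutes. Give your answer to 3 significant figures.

342 copies per cell

Over Δt = 375 − 118 = 257 minutes, the level fell by a factor of 3120/1430 ≈ 2.1818.
n = log₂(2.1818) ≈ 1.1255 half-lives, so t½ = 257/1.1255 ≈ 228.34 minutes.
From t = 375 to t = 846: 1430 × (1/2)^((846−375)/228.34) ≈ 342.29 copies per cell.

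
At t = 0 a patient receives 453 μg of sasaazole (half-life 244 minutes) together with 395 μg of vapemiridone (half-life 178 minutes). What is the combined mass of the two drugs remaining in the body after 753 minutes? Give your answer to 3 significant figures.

sasaazole: 453 × (1/2)^(753/244) = 453 × (1/2)^3.0861 ≈ 53.346 μg.
vapemiridone: 395 × (1/2)^(753/178) = 395 × (1/2)^4.2303 ≈ 21.045 μg.
Total = 53.346 + 21.045 ≈ 74.39 μg.

74.4 μg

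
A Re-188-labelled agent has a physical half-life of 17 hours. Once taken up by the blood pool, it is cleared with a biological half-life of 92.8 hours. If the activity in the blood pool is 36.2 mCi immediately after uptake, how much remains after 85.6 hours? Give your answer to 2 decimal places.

1/t_eff = 1/t_phys + 1/t_biol = 1/17 + 1/92.8 = 0.069599 per hour.
t_eff = 17 × 92.8 / (17 + 92.8) ≈ 14.368 hours.
Remaining = 36.2 × (1/2)^(85.6/14.368) = 36.2 × (1/2)^5.9577 ≈ 0.58245 mCi.

0.58 mCi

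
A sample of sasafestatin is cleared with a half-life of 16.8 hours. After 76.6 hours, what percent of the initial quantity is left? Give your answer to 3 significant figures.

4.24%

n = 76.6/16.8 ≈ 4.5595 half-lives.
Fraction remaining = (1/2)^4.5595 ≈ 0.042408, i.e. 4.2408%.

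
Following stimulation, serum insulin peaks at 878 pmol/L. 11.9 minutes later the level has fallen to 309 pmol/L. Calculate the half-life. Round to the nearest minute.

A/A₀ = 309/878 ≈ 0.35194.
n = log₂(2.8414) ≈ 1.5066 half-lives elapsed in 11.9 minutes.
t½ = 11.9/1.5066 ≈ 7.8985 minutes.

8 minutes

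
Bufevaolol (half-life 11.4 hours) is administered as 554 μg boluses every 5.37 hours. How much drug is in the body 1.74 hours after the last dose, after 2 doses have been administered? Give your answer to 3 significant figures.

The 2 doses were given 7.11, 1.74 hours ago.
Total = 554·(1/2)^(7.11/11.4) + 554·(1/2)^(1.74/11.4)
      = 359.55 + 498.38 ≈ 857.94 μg.

858 μg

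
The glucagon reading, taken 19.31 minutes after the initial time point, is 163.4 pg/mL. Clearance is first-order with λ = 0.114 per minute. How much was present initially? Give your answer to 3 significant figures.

1480 pg/mL

t½ = ln 2 / λ = 0.69315 / 0.114 ≈ 6.0802 minutes.
Number of half-lives elapsed: n = 19.31/6.0802 ≈ 3.1759.
A₀ = A × 2^n = 163.4 × 2^3.1759 = 163.4 × 9.0371 ≈ 1476.7 pg/mL.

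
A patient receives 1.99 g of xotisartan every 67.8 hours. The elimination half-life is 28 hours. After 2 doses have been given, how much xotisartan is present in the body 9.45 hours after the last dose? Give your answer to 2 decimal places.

1.87 g

The 2 doses were given 77.25, 9.45 hours ago.
Total = 1.99·(1/2)^(77.25/28) + 1.99·(1/2)^(9.45/28)
      = 0.29399 + 1.5749 ≈ 1.8689 g.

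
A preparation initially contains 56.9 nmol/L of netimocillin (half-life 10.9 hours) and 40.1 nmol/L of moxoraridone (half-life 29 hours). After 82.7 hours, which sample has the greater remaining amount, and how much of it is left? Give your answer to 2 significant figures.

netimocillin: 56.9 × (1/2)^7.5872 ≈ 0.2959 nmol/L.
moxoraridone: 40.1 × (1/2)^2.8517 ≈ 5.5551 nmol/L.
Moxoraridone has more remaining, at ≈ 5.5551 nmol/L.

moxoraridone, 5.6 nmol/L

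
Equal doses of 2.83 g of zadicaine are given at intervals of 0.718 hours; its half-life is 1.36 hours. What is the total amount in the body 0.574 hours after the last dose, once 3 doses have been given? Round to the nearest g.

The 3 doses were given 2.01, 1.292, 0.574 hours ago.
Total = 2.83·(1/2)^(2.01/1.36) + 2.83·(1/2)^(1.292/1.36) + 2.83·(1/2)^(0.574/1.36)
      = 1.016 + 1.4649 + 2.1122 ≈ 4.5931 g.

5 g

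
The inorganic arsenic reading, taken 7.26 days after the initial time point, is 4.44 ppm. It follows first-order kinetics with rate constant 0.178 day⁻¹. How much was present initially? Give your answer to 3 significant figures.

16.2 ppm

t½ = ln 2 / λ = 0.69315 / 0.178 ≈ 3.8941 days.
Number of half-lives elapsed: n = 7.26/3.8941 ≈ 1.8644.
A₀ = A × 2^n = 4.44 × 2^1.8644 = 4.44 × 3.6411 ≈ 16.166 ppm.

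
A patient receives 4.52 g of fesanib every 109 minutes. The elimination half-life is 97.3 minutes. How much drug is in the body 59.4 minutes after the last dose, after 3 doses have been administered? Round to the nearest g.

5 g

The 3 doses were given 277.4, 168.4, 59.4 minutes ago.
Total = 4.52·(1/2)^(277.4/97.3) + 4.52·(1/2)^(168.4/97.3) + 4.52·(1/2)^(59.4/97.3)
      = 0.62648 + 1.3619 + 2.9605 ≈ 4.9489 g.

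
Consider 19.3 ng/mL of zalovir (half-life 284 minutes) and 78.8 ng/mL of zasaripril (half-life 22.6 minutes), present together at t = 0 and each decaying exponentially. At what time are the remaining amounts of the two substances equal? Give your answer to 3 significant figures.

49.8 minutes

Set 19.3·(1/2)^(t/284) = 78.8·(1/2)^(t/22.6).
Taking log₂: log₂(19.3/78.8) = t·(1/284 − 1/22.6).
log₂(0.24492) = -2.0296; 1/284 − 1/22.6 = -0.040727.
t = -2.0296 / -0.040727 ≈ 49.835 minutes.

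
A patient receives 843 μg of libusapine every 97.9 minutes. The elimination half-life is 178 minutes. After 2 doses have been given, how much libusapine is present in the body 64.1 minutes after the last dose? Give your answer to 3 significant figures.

1110 μg

The 2 doses were given 162, 64.1 minutes ago.
Total = 843·(1/2)^(162/178) + 843·(1/2)^(64.1/178)
      = 448.6 + 656.78 ≈ 1105.4 μg.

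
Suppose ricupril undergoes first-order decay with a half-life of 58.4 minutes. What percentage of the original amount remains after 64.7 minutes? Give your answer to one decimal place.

n = 64.7/58.4 ≈ 1.1079 half-lives.
Fraction remaining = (1/2)^1.1079 ≈ 0.46398, i.e. 46.398%.

46.4%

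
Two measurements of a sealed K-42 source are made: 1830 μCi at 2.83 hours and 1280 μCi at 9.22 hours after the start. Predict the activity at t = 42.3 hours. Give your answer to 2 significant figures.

200 μCi

Over Δt = 9.22 − 2.83 = 6.39 hours, the level fell by a factor of 1830/1280 ≈ 1.4297.
n = log₂(1.4297) ≈ 0.5157 half-lives, so t½ = 6.39/0.5157 ≈ 12.391 hours.
From t = 9.22 to t = 42.3: 1280 × (1/2)^((42.3−9.22)/12.391) ≈ 201.16 μCi.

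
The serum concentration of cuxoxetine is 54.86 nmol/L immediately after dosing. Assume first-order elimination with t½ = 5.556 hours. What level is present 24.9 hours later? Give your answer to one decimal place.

Number of half-lives: n = 24.9/5.556 ≈ 4.4816.
Remaining = 54.86 × (1/2)^4.4816 = 54.86 × 0.04476 ≈ 2.4555 nmol/L.

2.5 nmol/L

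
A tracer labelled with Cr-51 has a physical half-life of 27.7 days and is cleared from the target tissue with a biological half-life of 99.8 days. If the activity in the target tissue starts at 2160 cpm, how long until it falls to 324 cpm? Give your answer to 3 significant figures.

59.3 days

1/t_eff = 1/t_phys + 1/t_biol = 1/27.7 + 1/99.8 = 0.046121 per day.
t_eff = 27.7 × 99.8 / (27.7 + 99.8) ≈ 21.682 days.
n = log₂(2160/324) ≈ 2.737; t = 2.737 × 21.682 ≈ 59.343 days.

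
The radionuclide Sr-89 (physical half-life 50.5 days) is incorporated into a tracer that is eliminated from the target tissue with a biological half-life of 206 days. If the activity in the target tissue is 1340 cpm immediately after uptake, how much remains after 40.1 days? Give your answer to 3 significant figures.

1/t_eff = 1/t_phys + 1/t_biol = 1/50.5 + 1/206 = 0.024656 per day.
t_eff = 50.5 × 206 / (50.5 + 206) ≈ 40.558 days.
Remaining = 1340 × (1/2)^(40.1/40.558) = 1340 × (1/2)^0.98872 ≈ 675.26 cpm.

675 cpm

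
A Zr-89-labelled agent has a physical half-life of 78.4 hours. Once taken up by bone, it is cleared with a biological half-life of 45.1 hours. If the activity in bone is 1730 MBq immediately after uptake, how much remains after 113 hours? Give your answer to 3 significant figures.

1/t_eff = 1/t_phys + 1/t_biol = 1/78.4 + 1/45.1 = 0.034928 per hour.
t_eff = 78.4 × 45.1 / (78.4 + 45.1) ≈ 28.63 hours.
Remaining = 1730 × (1/2)^(113/28.63) = 1730 × (1/2)^3.9469 ≈ 112.18 MBq.

112 MBq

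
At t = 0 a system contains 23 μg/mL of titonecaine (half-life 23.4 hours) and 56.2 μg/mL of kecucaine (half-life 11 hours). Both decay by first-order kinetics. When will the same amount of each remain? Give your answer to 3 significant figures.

Set 23·(1/2)^(t/23.4) = 56.2·(1/2)^(t/11).
Taking log₂: log₂(23/56.2) = t·(1/23.4 − 1/11).
log₂(0.40925) = -1.2889; 1/23.4 − 1/11 = -0.048174.
t = -1.2889 / -0.048174 ≈ 26.756 hours.

26.8 hours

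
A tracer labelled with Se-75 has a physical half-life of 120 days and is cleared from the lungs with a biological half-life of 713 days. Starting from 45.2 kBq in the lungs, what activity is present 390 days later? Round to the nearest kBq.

1/t_eff = 1/t_phys + 1/t_biol = 1/120 + 1/713 = 0.0097359 per day.
t_eff = 120 × 713 / (120 + 713) ≈ 102.71 days.
Remaining = 45.2 × (1/2)^(390/102.71) = 45.2 × (1/2)^3.797 ≈ 3.2519 kBq.

3 kBq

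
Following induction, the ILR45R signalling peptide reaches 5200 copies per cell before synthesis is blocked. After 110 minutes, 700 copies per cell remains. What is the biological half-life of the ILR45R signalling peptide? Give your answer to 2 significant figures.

A/A₀ = 700/5200 ≈ 0.13462.
n = log₂(7.4286) ≈ 2.8931 half-lives elapsed in 110 minutes.
t½ = 110/2.8931 ≈ 38.022 minutes.

38 minutes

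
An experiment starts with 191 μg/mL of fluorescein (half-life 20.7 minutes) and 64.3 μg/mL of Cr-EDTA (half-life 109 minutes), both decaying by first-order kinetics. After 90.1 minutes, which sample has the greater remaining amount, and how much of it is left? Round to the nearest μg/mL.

fluorescein: 191 × (1/2)^4.3527 ≈ 9.3487 μg/mL.
Cr-EDTA: 64.3 × (1/2)^0.82661 ≈ 36.256 μg/mL.
Cr-EDTA has more remaining, at ≈ 36.256 μg/mL.

Cr-EDTA, 36 μg/mL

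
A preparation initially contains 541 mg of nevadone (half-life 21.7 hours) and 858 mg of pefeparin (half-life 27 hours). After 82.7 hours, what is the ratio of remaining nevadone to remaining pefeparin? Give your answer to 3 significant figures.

nevadone: 541 × (1/2)^(82.7/21.7) = 541 × (1/2)^3.8111 ≈ 38.544 mg.
pefeparin: 858 × (1/2)^(82.7/27) = 858 × (1/2)^3.063 ≈ 102.67 mg.
Ratio ≈ 38.544 / 102.67 ≈ 0.37541.

0.375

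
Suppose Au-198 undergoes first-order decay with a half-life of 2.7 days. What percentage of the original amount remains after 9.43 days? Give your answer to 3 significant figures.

8.88%

n = 9.43/2.7 ≈ 3.4926 half-lives.
Fraction remaining = (1/2)^3.4926 ≈ 0.088843, i.e. 8.8843%.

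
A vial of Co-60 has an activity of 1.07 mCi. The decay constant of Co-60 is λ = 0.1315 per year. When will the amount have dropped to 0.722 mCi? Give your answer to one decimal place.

t½ = ln 2 / λ = 0.69315 / 0.1315 ≈ 5.2711 years.
Fraction remaining = 0.722/1.07 ≈ 0.67477.
n = log₂(1.07/0.722) = ln(1.482)/ln 2 ≈ 0.56754 half-lives.
t = n × t½ = 0.56754 × 5.2711 ≈ 2.9915 years.

3.0 years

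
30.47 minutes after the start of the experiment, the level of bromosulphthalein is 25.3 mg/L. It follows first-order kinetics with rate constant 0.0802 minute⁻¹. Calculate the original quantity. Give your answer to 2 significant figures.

t½ = ln 2 / k = 0.69315 / 0.0802 ≈ 8.6427 minutes.
Number of half-lives elapsed: n = 30.47/8.6427 ≈ 3.5255.
A₀ = A × 2^n = 25.3 × 2^3.5255 = 25.3 × 11.516 ≈ 291.34 mg/L.

290 mg/L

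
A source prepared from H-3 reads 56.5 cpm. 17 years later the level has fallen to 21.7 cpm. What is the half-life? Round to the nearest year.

12 years

A/A₀ = 21.7/56.5 ≈ 0.38407.
n = log₂(2.6037) ≈ 1.3806 half-lives elapsed in 17 years.
t½ = 17/1.3806 ≈ 12.314 years.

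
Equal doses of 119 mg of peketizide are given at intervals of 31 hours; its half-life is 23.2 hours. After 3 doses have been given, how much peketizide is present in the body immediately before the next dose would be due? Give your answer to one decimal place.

73.2 mg

The 3 doses were given 93, 62, 31 hours ago.
Total = 119·(1/2)^(93/23.2) + 119·(1/2)^(62/23.2) + 119·(1/2)^(31/23.2)
      = 7.3932 + 18.667 + 47.131 ≈ 73.191 mg.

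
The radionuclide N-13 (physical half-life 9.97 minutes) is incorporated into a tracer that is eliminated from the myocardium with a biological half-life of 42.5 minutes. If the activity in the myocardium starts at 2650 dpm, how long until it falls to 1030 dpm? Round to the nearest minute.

11 minutes

1/t_eff = 1/t_phys + 1/t_biol = 1/9.97 + 1/42.5 = 0.12383 per minute.
t_eff = 9.97 × 42.5 / (9.97 + 42.5) ≈ 8.0756 minutes.
n = log₂(2650/1030) ≈ 1.3633; t = 1.3633 × 8.0756 ≈ 11.01 minutes.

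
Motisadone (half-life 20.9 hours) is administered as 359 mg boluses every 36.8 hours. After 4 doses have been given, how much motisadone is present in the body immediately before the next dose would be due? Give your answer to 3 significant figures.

The 4 doses were given 147.2, 110.4, 73.6, 36.8 hours ago.
Total = 359·(1/2)^(147.2/20.9) + 359·(1/2)^(110.4/20.9) + 359·(1/2)^(73.6/20.9) + 359·(1/2)^(36.8/20.9)
      = 2.7222 + 9.225 + 31.261 + 105.94 ≈ 149.15 mg.

149 mg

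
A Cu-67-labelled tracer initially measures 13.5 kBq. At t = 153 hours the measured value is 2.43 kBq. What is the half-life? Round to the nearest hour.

62 hours

A/A₀ = 2.43/13.5 ≈ 0.18.
n = log₂(5.5556) ≈ 2.4739 half-lives elapsed in 153 hours.
t½ = 153/2.4739 ≈ 61.845 hours.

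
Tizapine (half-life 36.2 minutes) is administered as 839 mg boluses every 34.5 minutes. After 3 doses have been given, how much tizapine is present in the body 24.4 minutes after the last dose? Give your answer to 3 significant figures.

938 mg

The 3 doses were given 93.4, 58.9, 24.4 minutes ago.
Total = 839·(1/2)^(93.4/36.2) + 839·(1/2)^(58.9/36.2) + 839·(1/2)^(24.4/36.2)
      = 140.3 + 271.62 + 525.85 ≈ 937.77 mg.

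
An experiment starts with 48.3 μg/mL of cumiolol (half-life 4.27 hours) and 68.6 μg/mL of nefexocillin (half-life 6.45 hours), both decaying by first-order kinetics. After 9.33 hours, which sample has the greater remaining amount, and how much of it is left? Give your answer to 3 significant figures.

cumiolol: 48.3 × (1/2)^2.185 ≈ 10.622 μg/mL.
nefexocillin: 68.6 × (1/2)^1.4465 ≈ 25.17 μg/mL.
Nefexocillin has more remaining, at ≈ 25.17 μg/mL.

nefexocillin, 25.2 μg/mL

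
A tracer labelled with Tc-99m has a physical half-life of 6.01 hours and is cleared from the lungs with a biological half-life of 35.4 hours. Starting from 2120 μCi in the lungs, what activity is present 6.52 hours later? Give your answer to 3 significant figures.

1/t_eff = 1/t_phys + 1/t_biol = 1/6.01 + 1/35.4 = 0.19464 per hour.
t_eff = 6.01 × 35.4 / (6.01 + 35.4) ≈ 5.1377 hours.
Remaining = 2120 × (1/2)^(6.52/5.1377) = 2120 × (1/2)^1.269 ≈ 879.66 μCi.

880 μCi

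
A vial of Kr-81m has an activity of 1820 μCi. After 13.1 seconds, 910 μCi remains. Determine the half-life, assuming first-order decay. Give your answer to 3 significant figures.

A/A₀ = 910/1820 ≈ 0.5.
n = log₂(2) ≈ 1 half-life elapsed in 13.1 seconds.
t½ = 13.1/1 ≈ 13.1 seconds.

13.1 seconds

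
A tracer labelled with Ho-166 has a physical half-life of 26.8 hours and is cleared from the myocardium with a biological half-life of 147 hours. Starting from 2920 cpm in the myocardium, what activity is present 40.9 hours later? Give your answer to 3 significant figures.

1/t_eff = 1/t_phys + 1/t_biol = 1/26.8 + 1/147 = 0.044116 per hour.
t_eff = 26.8 × 147 / (26.8 + 147) ≈ 22.667 hours.
Remaining = 2920 × (1/2)^(40.9/22.667) = 2920 × (1/2)^1.8044 ≈ 836.02 cpm.

836 cpm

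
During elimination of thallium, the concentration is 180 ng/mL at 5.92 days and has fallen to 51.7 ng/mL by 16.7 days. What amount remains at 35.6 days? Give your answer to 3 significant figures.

5.80 ng/mL

Over Δt = 16.7 − 5.92 = 10.78 days, the level fell by a factor of 180/51.7 ≈ 3.4816.
n = log₂(3.4816) ≈ 1.7998 half-lives, so t½ = 10.78/1.7998 ≈ 5.9897 days.
From t = 16.7 to t = 35.6: 51.7 × (1/2)^((35.6−16.7)/5.9897) ≈ 5.8025 ng/mL.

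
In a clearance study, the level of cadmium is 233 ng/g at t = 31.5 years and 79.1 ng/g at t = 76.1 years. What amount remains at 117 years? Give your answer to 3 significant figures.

Over Δt = 76.1 − 31.5 = 44.6 years, the level fell by a factor of 233/79.1 ≈ 2.9456.
n = log₂(2.9456) ≈ 1.5586 half-lives, so t½ = 44.6/1.5586 ≈ 28.616 years.
From t = 76.1 to t = 117: 79.1 × (1/2)^((117−76.1)/28.616) ≈ 29.371 ng/g.

29.4 ng/g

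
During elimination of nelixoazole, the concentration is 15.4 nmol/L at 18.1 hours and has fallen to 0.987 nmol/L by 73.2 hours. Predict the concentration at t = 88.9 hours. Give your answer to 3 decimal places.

0.451 nmol/L

Over Δt = 73.2 − 18.1 = 55.1 hours, the level fell by a factor of 15.4/0.987 ≈ 15.603.
n = log₂(15.603) ≈ 3.9637 half-lives, so t½ = 55.1/3.9637 ≈ 13.901 hours.
From t = 73.2 to t = 88.9: 0.987 × (1/2)^((88.9−73.2)/13.901) ≈ 0.45116 nmol/L.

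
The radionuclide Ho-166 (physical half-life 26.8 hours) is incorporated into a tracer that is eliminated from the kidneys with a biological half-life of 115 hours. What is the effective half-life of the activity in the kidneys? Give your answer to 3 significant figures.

1/t_eff = 1/t_phys + 1/t_biol = 1/26.8 + 1/115 = 0.046009 per hour.
t_eff = 26.8 × 115 / (26.8 + 115) ≈ 21.735 hours.

21.7 hours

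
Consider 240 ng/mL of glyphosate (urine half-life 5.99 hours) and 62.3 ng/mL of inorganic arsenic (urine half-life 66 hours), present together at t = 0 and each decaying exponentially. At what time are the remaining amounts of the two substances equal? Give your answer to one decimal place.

12.8 hours

Set 240·(1/2)^(t/5.99) = 62.3·(1/2)^(t/66).
Taking log₂: log₂(240/62.3) = t·(1/5.99 − 1/66).
log₂(3.8523) = 1.9457; 1/5.99 − 1/66 = 0.15179.
t = 1.9457 / 0.15179 ≈ 12.818 hours.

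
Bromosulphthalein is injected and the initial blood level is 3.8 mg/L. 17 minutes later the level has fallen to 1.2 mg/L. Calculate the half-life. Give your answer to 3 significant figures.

10.2 minutes

A/A₀ = 1.2/3.8 ≈ 0.31579.
n = log₂(3.1667) ≈ 1.663 half-lives elapsed in 17 minutes.
t½ = 17/1.663 ≈ 10.223 minutes.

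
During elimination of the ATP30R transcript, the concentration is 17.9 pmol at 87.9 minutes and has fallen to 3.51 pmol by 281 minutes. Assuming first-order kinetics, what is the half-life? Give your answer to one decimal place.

82.2 minutes

Over Δt = 281 − 87.9 = 193.1 minutes, the level fell by a factor of 17.9/3.51 ≈ 5.0997.
n = log₂(5.0997) ≈ 2.3504 half-lives, so t½ = 193.1/2.3504 ≈ 82.156 minutes.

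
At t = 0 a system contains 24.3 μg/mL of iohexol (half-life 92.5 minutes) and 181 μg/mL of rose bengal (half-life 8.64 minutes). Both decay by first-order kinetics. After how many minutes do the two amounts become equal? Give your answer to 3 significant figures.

Set 24.3·(1/2)^(t/92.5) = 181·(1/2)^(t/8.64).
Taking log₂: log₂(24.3/181) = t·(1/92.5 − 1/8.64).
log₂(0.13425) = -2.897; 1/92.5 − 1/8.64 = -0.10493.
t = -2.897 / -0.10493 ≈ 27.609 minutes.

27.6 minutes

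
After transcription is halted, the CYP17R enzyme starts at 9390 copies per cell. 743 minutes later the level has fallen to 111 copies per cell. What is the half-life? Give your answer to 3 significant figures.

116 minutes

A/A₀ = 111/9390 ≈ 0.011821.
n = log₂(84.595) ≈ 6.4025 half-lives elapsed in 743 minutes.
t½ = 743/6.4025 ≈ 116.05 minutes.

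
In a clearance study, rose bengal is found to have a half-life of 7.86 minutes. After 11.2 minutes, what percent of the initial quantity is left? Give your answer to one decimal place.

n = 11.2/7.86 ≈ 1.4249 half-lives.
Fraction remaining = (1/2)^1.4249 ≈ 0.37244, i.e. 37.244%.

37.2%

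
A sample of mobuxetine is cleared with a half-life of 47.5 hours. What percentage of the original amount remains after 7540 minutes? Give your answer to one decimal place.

7540 minutes = 125.667 hours.
n = 125.667/47.5 ≈ 2.6456 half-lives.
Fraction remaining = (1/2)^2.6456 ≈ 0.15981, i.e. 15.981%.

16.0%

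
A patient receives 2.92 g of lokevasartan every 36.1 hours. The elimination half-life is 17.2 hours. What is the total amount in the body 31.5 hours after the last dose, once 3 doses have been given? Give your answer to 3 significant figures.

The 3 doses were given 103.7, 67.6, 31.5 hours ago.
Total = 2.92·(1/2)^(103.7/17.2) + 2.92·(1/2)^(67.6/17.2) + 2.92·(1/2)^(31.5/17.2)
      = 0.044715 + 0.19154 + 0.8205 ≈ 1.0568 g.

1.06 g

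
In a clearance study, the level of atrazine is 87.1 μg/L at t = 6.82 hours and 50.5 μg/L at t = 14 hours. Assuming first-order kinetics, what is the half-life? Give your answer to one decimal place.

Over Δt = 14 − 6.82 = 7.18 hours, the level fell by a factor of 87.1/50.5 ≈ 1.7248.
n = log₂(1.7248) ≈ 0.78639 half-lives, so t½ = 7.18/0.78639 ≈ 9.1303 hours.

9.1 hours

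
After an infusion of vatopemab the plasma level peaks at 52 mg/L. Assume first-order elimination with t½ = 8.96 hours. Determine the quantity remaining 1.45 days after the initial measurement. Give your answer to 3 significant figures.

Convert the elapsed time: 1.45 days = 34.8 hours.
Number of half-lives: n = 34.8/8.96 ≈ 3.8839.
Remaining = 52 × (1/2)^3.8839 = 52 × 0.067736 ≈ 3.5223 mg/L.

3.52 mg/L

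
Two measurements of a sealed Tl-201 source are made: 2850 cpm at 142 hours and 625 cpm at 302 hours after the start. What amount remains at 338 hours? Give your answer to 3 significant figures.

444 cpm

Over Δt = 302 − 142 = 160 hours, the level fell by a factor of 2850/625 ≈ 4.56.
n = log₂(4.56) ≈ 2.189 half-lives, so t½ = 160/2.189 ≈ 73.092 hours.
From t = 302 to t = 338: 625 × (1/2)^((338−302)/73.092) ≈ 444.24 cpm.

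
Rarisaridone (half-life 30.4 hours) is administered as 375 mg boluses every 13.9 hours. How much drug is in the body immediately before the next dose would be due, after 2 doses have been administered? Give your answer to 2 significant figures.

The 2 doses were given 27.8, 13.9 hours ago.
Total = 375·(1/2)^(27.8/30.4) + 375·(1/2)^(13.9/30.4)
      = 198.95 + 273.14 ≈ 472.09 mg.

470 mg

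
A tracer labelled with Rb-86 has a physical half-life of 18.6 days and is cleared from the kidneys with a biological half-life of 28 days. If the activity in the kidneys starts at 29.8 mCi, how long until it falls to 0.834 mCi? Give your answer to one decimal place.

1/t_eff = 1/t_phys + 1/t_biol = 1/18.6 + 1/28 = 0.089478 per day.
t_eff = 18.6 × 28 / (18.6 + 28) ≈ 11.176 days.
n = log₂(29.8/0.834) ≈ 5.1591; t = 5.1591 × 11.176 ≈ 57.658 days.

57.7 days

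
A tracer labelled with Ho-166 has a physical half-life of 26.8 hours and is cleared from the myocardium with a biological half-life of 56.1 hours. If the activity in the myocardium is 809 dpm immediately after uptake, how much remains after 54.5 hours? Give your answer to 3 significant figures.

101 dpm

1/t_eff = 1/t_phys + 1/t_biol = 1/26.8 + 1/56.1 = 0.055139 per hour.
t_eff = 26.8 × 56.1 / (26.8 + 56.1) ≈ 18.136 hours.
Remaining = 809 × (1/2)^(54.5/18.136) = 809 × (1/2)^3.0051 ≈ 100.77 dpm.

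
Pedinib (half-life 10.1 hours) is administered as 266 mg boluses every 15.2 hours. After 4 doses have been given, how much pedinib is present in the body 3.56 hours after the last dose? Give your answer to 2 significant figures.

320 mg

The 4 doses were given 49.16, 33.96, 18.76, 3.56 hours ago.
Total = 266·(1/2)^(49.16/10.1) + 266·(1/2)^(33.96/10.1) + 266·(1/2)^(18.76/10.1) + 266·(1/2)^(3.56/10.1)
      = 9.1132 + 25.865 + 73.408 + 208.34 ≈ 316.73 mg.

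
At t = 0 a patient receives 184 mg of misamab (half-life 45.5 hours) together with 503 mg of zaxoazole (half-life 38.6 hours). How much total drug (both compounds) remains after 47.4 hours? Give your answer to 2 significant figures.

300 mg

misamab: 184 × (1/2)^(47.4/45.5) = 184 × (1/2)^1.0418 ≈ 89.375 mg.
zaxoazole: 503 × (1/2)^(47.4/38.6) = 503 × (1/2)^1.228 ≈ 214.74 mg.
Total = 89.375 + 214.74 ≈ 304.11 mg.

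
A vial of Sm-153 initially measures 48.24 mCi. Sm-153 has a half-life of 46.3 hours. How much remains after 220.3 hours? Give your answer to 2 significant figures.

Number of half-lives: n = 220.3/46.3 ≈ 4.7581.
Remaining = 48.24 × (1/2)^4.7581 = 48.24 × 0.036955 ≈ 1.7827 mCi.

1.8 mCi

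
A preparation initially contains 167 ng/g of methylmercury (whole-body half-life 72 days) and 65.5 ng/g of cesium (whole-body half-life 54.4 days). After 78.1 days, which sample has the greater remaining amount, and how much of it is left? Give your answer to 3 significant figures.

methylmercury: 167 × (1/2)^1.0847 ≈ 78.738 ng/g.
cesium: 65.5 × (1/2)^1.4357 ≈ 24.214 ng/g.
Methylmercury has more remaining, at ≈ 78.738 ng/g.

methylmercury, 78.7 ng/g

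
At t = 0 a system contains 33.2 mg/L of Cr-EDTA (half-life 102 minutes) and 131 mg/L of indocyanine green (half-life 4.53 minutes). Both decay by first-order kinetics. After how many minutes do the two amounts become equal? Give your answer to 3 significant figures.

9.39 minutes

Set 33.2·(1/2)^(t/102) = 131·(1/2)^(t/4.53).
Taking log₂: log₂(33.2/131) = t·(1/102 − 1/4.53).
log₂(0.25344) = -1.9803; 1/102 − 1/4.53 = -0.21095.
t = -1.9803 / -0.21095 ≈ 9.3877 minutes.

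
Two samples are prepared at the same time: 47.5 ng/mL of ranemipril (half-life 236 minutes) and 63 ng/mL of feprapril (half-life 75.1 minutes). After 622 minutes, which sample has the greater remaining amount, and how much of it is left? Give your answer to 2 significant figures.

ranemipril: 47.5 × (1/2)^2.6356 ≈ 7.6437 ng/mL.
feprapril: 63 × (1/2)^8.2823 ≈ 0.20236 ng/mL.
Ranemipril has more remaining, at ≈ 7.6437 ng/mL.

ranemipril, 7.6 ng/mL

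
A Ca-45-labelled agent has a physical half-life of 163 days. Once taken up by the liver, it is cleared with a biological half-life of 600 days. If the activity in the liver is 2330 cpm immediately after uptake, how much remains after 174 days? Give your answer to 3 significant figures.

909 cpm

1/t_eff = 1/t_phys + 1/t_biol = 1/163 + 1/600 = 0.0078016 per day.
t_eff = 163 × 600 / (163 + 600) ≈ 128.18 days.
Remaining = 2330 × (1/2)^(174/128.18) = 2330 × (1/2)^1.3575 ≈ 909.31 cpm.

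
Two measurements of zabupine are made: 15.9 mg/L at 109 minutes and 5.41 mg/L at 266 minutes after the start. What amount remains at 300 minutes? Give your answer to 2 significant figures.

4.3 mg/L

Over Δt = 266 − 109 = 157 minutes, the level fell by a factor of 15.9/5.41 ≈ 2.939.
n = log₂(2.939) ≈ 1.5553 half-lives, so t½ = 157/1.5553 ≈ 100.94 minutes.
From t = 266 to t = 300: 5.41 × (1/2)^((300−266)/100.94) ≈ 4.2835 mg/L.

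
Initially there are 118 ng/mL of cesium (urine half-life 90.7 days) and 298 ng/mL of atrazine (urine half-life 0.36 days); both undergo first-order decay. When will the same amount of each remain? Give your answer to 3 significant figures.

0.483 days

Set 118·(1/2)^(t/90.7) = 298·(1/2)^(t/0.36).
Taking log₂: log₂(118/298) = t·(1/90.7 − 1/0.36).
log₂(0.39597) = -1.3365; 1/90.7 − 1/0.36 = -2.7668.
t = -1.3365 / -2.7668 ≈ 0.48307 days.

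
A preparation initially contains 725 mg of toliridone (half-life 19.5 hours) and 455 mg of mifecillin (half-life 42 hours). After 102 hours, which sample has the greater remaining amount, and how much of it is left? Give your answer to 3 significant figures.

toliridone: 725 × (1/2)^5.2308 ≈ 19.307 mg.
mifecillin: 455 × (1/2)^2.4286 ≈ 84.516 mg.
Mifecillin has more remaining, at ≈ 84.516 mg.

mifecillin, 84.5 mg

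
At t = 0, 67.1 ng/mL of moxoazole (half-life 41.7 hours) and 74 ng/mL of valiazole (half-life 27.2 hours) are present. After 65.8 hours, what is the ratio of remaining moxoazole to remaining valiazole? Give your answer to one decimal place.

moxoazole: 67.1 × (1/2)^(65.8/41.7) = 67.1 × (1/2)^1.5779 ≈ 22.476 ng/mL.
valiazole: 74 × (1/2)^(65.8/27.2) = 74 × (1/2)^2.4191 ≈ 13.836 ng/mL.
Ratio ≈ 22.476 / 13.836 ≈ 1.6245.

1.6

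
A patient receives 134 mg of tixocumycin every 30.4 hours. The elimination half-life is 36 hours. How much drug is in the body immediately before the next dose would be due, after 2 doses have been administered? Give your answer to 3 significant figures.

The 2 doses were given 60.8, 30.4 hours ago.
Total = 134·(1/2)^(60.8/36) + 134·(1/2)^(30.4/36)
      = 41.562 + 74.628 ≈ 116.19 mg.

116 mg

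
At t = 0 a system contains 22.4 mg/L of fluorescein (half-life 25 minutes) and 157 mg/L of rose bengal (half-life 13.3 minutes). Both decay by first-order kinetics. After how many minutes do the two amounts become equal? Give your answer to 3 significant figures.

Set 22.4·(1/2)^(t/25) = 157·(1/2)^(t/13.3).
Taking log₂: log₂(22.4/157) = t·(1/25 − 1/13.3).
log₂(0.14268) = -2.8092; 1/25 − 1/13.3 = -0.035188.
t = -2.8092 / -0.035188 ≈ 79.834 minutes.

79.8 minutes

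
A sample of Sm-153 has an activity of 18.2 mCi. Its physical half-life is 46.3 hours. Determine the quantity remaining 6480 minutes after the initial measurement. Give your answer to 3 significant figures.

3.61 mCi

Convert the elapsed time: 6480 minutes = 108 hours.
Number of half-lives: n = 108/46.3 ≈ 2.3326.
Remaining = 18.2 × (1/2)^2.3326 = 18.2 × 0.19852 ≈ 3.6131 mCi.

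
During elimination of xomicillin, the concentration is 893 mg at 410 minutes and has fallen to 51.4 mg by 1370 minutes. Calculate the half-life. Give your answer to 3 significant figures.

233 minutes

Over Δt = 1370 − 410 = 960 minutes, the level fell by a factor of 893/51.4 ≈ 17.374.
n = log₂(17.374) ≈ 4.1188 half-lives, so t½ = 960/4.1188 ≈ 233.08 minutes.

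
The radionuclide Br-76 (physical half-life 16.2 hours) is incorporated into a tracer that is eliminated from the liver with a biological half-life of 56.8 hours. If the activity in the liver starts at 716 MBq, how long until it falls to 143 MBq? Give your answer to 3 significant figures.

1/t_eff = 1/t_phys + 1/t_biol = 1/16.2 + 1/56.8 = 0.079334 per hour.
t_eff = 16.2 × 56.8 / (16.2 + 56.8) ≈ 12.605 hours.
n = log₂(716/143) ≈ 2.3239; t = 2.3239 × 12.605 ≈ 29.293 hours.

29.3 hours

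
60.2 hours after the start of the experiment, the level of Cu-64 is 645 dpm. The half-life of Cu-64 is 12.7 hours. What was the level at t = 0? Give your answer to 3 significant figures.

17200 dpm

Number of half-lives elapsed: n = 60.2/12.7 ≈ 4.7402.
A₀ = A × 2^n = 645 × 2^4.7402 = 645 × 26.726 ≈ 17238 dpm.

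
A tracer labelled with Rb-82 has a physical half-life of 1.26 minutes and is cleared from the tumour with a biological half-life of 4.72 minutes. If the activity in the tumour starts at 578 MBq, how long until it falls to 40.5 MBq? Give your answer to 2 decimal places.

3.81 minutes

1/t_eff = 1/t_phys + 1/t_biol = 1/1.26 + 1/4.72 = 1.0055 per minute.
t_eff = 1.26 × 4.72 / (1.26 + 4.72) ≈ 0.99452 minutes.
n = log₂(578/40.5) ≈ 3.8351; t = 3.8351 × 0.99452 ≈ 3.814 minutes.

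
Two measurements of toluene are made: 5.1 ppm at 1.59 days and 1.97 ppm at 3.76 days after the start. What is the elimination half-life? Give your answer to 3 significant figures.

1.58 days

Over Δt = 3.76 − 1.59 = 2.17 days, the level fell by a factor of 5.1/1.97 ≈ 2.5888.
n = log₂(2.5888) ≈ 1.3723 half-lives, so t½ = 2.17/1.3723 ≈ 1.5813 days.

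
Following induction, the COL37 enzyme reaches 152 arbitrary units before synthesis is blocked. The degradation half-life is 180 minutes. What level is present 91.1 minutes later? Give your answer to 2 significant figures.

110 arbitrary units

Number of half-lives: n = 91.1/180 ≈ 0.50611.
Remaining = 152 × (1/2)^0.50611 = 152 × 0.70412 ≈ 107.03 arbitrary units.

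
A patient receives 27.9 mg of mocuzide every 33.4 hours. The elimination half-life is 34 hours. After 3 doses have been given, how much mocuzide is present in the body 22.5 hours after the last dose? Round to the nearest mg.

31 mg

The 3 doses were given 89.3, 55.9, 22.5 hours ago.
Total = 27.9·(1/2)^(89.3/34) + 27.9·(1/2)^(55.9/34) + 27.9·(1/2)^(22.5/34)
      = 4.5181 + 8.9264 + 17.636 ≈ 31.08 mg.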